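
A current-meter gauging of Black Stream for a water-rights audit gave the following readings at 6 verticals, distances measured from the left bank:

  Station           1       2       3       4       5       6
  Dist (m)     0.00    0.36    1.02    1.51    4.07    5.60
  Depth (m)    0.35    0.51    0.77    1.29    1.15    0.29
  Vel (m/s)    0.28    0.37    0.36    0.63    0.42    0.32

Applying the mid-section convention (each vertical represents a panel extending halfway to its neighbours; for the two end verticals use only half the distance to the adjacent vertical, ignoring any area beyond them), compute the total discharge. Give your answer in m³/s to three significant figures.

2.57 m³/s

w_1 = (0.36 − 0.00)/2 = 0.18 m; q_1 = 0.28 × 0.35 × 0.18 = 0.01764 m³/s
w_2 = (1.02 − 0.00)/2 = 0.51 m; q_2 = 0.37 × 0.51 × 0.51 = 0.09624 m³/s
w_3 = (1.51 − 0.36)/2 = 0.575 m; q_3 = 0.36 × 0.77 × 0.575 = 0.1594 m³/s
w_4 = (4.07 − 1.02)/2 = 1.525 m; q_4 = 0.63 × 1.29 × 1.525 = 1.239 m³/s
w_5 = (5.60 − 1.51)/2 = 2.045 m; q_5 = 0.42 × 1.15 × 2.045 = 0.9877 m³/s
w_6 = (5.60 − 4.07)/2 = 0.765 m; q_6 = 0.32 × 0.29 × 0.765 = 0.07099 m³/s
Q = Σ qᵢ = 2.571 m³/s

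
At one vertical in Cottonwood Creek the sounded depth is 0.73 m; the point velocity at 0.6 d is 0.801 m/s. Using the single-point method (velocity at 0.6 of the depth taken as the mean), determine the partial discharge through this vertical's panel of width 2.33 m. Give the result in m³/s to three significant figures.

v̄ = v₀.₆ = 0.801 m/s
q = v̄ × d × w = 0.8010 × 0.73 × 2.33 = 1.362 m³/s

1.36 m³/s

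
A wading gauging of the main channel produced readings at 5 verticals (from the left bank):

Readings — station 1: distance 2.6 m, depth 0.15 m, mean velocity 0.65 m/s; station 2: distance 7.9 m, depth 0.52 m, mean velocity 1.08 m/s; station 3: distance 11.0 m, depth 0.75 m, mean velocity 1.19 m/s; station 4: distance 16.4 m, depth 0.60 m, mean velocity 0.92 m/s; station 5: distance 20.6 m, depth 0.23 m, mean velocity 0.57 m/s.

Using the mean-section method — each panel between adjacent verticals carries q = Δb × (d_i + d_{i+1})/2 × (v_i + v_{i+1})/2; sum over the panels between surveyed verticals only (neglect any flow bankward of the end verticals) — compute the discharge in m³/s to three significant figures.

8.91 m³/s

Panel 1-2: Δb = 5.3 m, d̄ = (0.15+0.52)/2 = 0.335, v̄ = (0.65+1.08)/2 = 0.865 → q = 5.3×0.335×0.865 = 1.536 m³/s
Panel 2-3: Δb = 3.1 m, d̄ = (0.52+0.75)/2 = 0.635, v̄ = (1.08+1.19)/2 = 1.135 → q = 3.1×0.635×1.135 = 2.234 m³/s
Panel 3-4: Δb = 5.4 m, d̄ = (0.75+0.60)/2 = 0.675, v̄ = (1.19+0.92)/2 = 1.055 → q = 5.4×0.675×1.055 = 3.845 m³/s
Panel 4-5: Δb = 4.2 m, d̄ = (0.60+0.23)/2 = 0.415, v̄ = (0.92+0.57)/2 = 0.745 → q = 4.2×0.415×0.745 = 1.299 m³/s
Q = Σ q = 8.914 m³/s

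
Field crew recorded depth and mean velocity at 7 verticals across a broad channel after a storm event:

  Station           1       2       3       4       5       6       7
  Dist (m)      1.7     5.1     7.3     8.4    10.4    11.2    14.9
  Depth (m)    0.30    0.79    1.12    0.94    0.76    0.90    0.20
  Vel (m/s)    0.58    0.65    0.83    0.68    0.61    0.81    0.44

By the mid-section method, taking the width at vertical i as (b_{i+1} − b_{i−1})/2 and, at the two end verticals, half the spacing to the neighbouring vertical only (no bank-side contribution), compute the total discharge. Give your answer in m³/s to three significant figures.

6.71 m³/s

w_1 = (5.1 − 1.7)/2 = 1.7 m; q_1 = 0.58 × 0.30 × 1.7 = 0.2958 m³/s
w_2 = (7.3 − 1.7)/2 = 2.8 m; q_2 = 0.65 × 0.79 × 2.8 = 1.438 m³/s
w_3 = (8.4 − 5.1)/2 = 1.65 m; q_3 = 0.83 × 1.12 × 1.65 = 1.534 m³/s
w_4 = (10.4 − 7.3)/2 = 1.55 m; q_4 = 0.68 × 0.94 × 1.55 = 0.9908 m³/s
w_5 = (11.2 − 8.4)/2 = 1.4 m; q_5 = 0.61 × 0.76 × 1.4 = 0.6490 m³/s
w_6 = (14.9 − 10.4)/2 = 2.25 m; q_6 = 0.81 × 0.90 × 2.25 = 1.640 m³/s
w_7 = (14.9 − 11.2)/2 = 1.85 m; q_7 = 0.44 × 0.20 × 1.85 = 0.1628 m³/s
Q = Σ qᵢ = 6.710 m³/s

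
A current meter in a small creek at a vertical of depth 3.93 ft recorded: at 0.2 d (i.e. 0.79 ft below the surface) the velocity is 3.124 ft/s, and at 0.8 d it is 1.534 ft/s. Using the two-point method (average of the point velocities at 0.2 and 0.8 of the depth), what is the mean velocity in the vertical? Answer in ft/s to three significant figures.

2.33 ft/s

v̄ = (3.124 + 1.534) / 2 = 2.329 ft/s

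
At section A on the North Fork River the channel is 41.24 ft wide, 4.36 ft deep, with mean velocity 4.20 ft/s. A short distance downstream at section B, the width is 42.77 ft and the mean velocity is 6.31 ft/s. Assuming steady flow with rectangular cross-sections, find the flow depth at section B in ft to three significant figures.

2.80 ft

Q = A₁V₁ = (41.24×4.36) × 4.20 = 755.2 ft³/s
d₂ = Q/(b₂ V₂) = 755.2/(42.77×6.31) = 2.798 ft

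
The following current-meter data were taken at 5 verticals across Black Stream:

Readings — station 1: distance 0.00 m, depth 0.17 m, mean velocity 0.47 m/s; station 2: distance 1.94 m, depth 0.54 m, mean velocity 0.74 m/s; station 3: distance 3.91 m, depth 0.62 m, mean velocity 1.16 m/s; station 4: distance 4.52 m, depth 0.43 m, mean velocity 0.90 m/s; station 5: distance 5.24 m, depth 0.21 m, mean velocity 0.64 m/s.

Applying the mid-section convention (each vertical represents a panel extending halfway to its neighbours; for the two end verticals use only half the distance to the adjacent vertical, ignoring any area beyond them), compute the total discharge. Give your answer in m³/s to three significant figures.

w_1 = (1.94 − 0.00)/2 = 0.97 m; q_1 = 0.47 × 0.17 × 0.97 = 0.07750 m³/s
w_2 = (3.91 − 0.00)/2 = 1.955 m; q_2 = 0.74 × 0.54 × 1.955 = 0.7812 m³/s
w_3 = (4.52 − 1.94)/2 = 1.29 m; q_3 = 1.16 × 0.62 × 1.29 = 0.9278 m³/s
w_4 = (5.24 − 3.91)/2 = 0.665 m; q_4 = 0.90 × 0.43 × 0.665 = 0.2574 m³/s
w_5 = (5.24 − 4.52)/2 = 0.36 m; q_5 = 0.64 × 0.21 × 0.36 = 0.04838 m³/s
Q = Σ qᵢ = 2.092 m³/s

2.09 m³/s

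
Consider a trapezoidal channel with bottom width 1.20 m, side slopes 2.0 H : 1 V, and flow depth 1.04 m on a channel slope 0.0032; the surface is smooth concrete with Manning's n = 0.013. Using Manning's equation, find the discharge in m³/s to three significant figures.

10.4 m³/s

A = (b + z·y)·y = (1.20 + 2.0×1.04)×1.04 = 3.411 m²
P = b + 2y√(1+z²) = 1.20 + 2×1.04×√(1+2.0²) = 5.851 m
R = A/P = 3.411/5.851 = 0.5830 m
Q = (1/n)·A·R^(2/3)·S^(1/2) = (1/0.013) × 3.411 × 0.5830^(2/3) × 0.0032^(1/2) = 10.36 m³/s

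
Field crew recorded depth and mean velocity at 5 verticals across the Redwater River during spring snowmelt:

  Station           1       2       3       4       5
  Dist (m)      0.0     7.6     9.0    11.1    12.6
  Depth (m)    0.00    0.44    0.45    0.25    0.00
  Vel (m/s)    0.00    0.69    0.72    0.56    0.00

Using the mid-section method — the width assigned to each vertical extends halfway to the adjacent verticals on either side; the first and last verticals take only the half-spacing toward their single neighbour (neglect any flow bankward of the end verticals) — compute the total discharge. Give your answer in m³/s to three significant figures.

2.19 m³/s

w_2 = (9.0 − 0.0)/2 = 4.5 m; q_2 = 0.69 × 0.44 × 4.5 = 1.366 m³/s
w_3 = (11.1 − 7.6)/2 = 1.75 m; q_3 = 0.72 × 0.45 × 1.75 = 0.5670 m³/s
w_4 = (12.6 − 9.0)/2 = 1.8 m; q_4 = 0.56 × 0.25 × 1.8 = 0.2520 m³/s
Stations 1, 5 contribute zero (depth or velocity is 0).
Q = Σ qᵢ = 2.185 m³/s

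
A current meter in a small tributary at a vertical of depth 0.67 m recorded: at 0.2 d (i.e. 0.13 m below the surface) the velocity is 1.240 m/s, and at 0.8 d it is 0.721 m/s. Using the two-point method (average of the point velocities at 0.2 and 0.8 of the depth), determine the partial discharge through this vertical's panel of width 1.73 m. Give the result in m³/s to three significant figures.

v̄ = (1.240 + 0.721) / 2 = 0.9805 m/s
q = v̄ × d × w = 0.9805 × 0.67 × 1.73 = 1.136 m³/s

1.14 m³/s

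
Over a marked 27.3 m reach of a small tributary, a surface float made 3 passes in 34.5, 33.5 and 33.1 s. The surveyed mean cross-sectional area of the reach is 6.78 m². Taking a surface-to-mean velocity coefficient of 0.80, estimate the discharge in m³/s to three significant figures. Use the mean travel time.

t̄ = (34.5 + 33.5 + 33.1) / 3 = 33.7 s
v_surface = L / t̄ = 27.3 / 33.7 = 0.8101 m/s
v_mean = 0.80 × 0.8101 = 0.6481 m/s
Q = A × v_mean = 6.78 × 0.6481 = 4.394 m³/s

4.39 m³/s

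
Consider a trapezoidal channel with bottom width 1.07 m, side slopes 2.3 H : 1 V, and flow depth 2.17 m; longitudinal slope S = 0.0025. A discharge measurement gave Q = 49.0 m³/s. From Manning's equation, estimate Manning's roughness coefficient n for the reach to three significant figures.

A = (b + z·y)·y = (1.07 + 2.3×2.17)×2.17 = 13.15 m²
P = b + 2y√(1+z²) = 1.07 + 2×2.17×√(1+2.3²) = 11.95 m
R = A/P = 13.15/11.95 = 1.100 m
n = (1/Q)·A·R^(2/3)·S^(1/2) = (1/49.0) × 13.15 × 1.066 × 0.05000 = 0.01430

0.0143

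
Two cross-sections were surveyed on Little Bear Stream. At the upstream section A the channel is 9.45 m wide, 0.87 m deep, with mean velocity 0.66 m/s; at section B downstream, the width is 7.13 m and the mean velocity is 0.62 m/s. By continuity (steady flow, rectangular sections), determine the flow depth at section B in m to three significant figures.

1.23 m

Q = A₁V₁ = (9.45×0.87) × 0.66 = 5.426 m³/s
d₂ = Q/(b₂ V₂) = 5.426/(7.13×0.62) = 1.227 m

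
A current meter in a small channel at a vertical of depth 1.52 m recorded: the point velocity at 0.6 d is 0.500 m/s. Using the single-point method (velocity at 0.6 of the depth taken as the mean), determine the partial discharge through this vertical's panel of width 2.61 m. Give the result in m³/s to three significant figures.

v̄ = v₀.₆ = 0.500 m/s
q = v̄ × d × w = 0.5000 × 1.52 × 2.61 = 1.984 m³/s

1.98 m³/s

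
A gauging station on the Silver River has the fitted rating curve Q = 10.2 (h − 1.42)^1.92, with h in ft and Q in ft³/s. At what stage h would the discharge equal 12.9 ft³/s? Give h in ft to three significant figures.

h − h₀ = (Q/C)^(1/b) = (12.9/10.2)^(1/1.92) = 1.130 ft
h = 1.42 + 1.130 = 2.550 ft

2.55 ft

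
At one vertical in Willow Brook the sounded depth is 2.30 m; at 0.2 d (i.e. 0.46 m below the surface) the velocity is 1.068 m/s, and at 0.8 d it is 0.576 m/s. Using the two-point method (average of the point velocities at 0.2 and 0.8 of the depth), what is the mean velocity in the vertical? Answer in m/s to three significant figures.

0.822 m/s

v̄ = (1.068 + 0.576) / 2 = 0.8220 m/s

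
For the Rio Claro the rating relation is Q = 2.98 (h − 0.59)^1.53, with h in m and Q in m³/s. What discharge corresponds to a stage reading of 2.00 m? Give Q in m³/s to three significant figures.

5.04 m³/s

Q = 2.98 × (2.00 − 0.59)^1.53 = 2.98 × 1.41^1.53 = 5.041 m³/s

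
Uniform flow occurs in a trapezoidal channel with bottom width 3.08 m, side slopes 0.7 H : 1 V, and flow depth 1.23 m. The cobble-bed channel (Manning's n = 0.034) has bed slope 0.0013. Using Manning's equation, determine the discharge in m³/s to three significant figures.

A = (b + z·y)·y = (3.08 + 0.7×1.23)×1.23 = 4.847 m²
P = b + 2y√(1+z²) = 3.08 + 2×1.23×√(1+0.7²) = 6.083 m
R = A/P = 4.847/6.083 = 0.7969 m
Q = (1/n)·A·R^(2/3)·S^(1/2) = (1/0.034) × 4.847 × 0.7969^(2/3) × 0.0013^(1/2) = 4.419 m³/s

4.42 m³/s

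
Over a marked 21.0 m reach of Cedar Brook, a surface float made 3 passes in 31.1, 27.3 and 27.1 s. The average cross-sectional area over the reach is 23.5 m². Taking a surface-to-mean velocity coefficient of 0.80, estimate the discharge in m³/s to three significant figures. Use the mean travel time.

13.9 m³/s

t̄ = (31.1 + 27.3 + 27.1) / 3 = 28.5 s
v_surface = L / t̄ = 21.0 / 28.5 = 0.7368 m/s
v_mean = 0.80 × 0.7368 = 0.5895 m/s
Q = A × v_mean = 23.5 × 0.5895 = 13.85 m³/s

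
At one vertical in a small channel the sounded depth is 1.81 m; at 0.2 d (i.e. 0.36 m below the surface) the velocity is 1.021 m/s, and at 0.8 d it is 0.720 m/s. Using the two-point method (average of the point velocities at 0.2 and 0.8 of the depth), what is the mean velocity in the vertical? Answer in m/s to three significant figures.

0.871 m/s

v̄ = (1.021 + 0.720) / 2 = 0.8705 m/s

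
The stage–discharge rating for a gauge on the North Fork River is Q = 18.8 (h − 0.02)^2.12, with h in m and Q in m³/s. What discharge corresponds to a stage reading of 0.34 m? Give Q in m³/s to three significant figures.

Q = 18.8 × (0.34 − 0.02)^2.12 = 18.8 × 0.32^2.12 = 1.679 m³/s

1.68 m³/s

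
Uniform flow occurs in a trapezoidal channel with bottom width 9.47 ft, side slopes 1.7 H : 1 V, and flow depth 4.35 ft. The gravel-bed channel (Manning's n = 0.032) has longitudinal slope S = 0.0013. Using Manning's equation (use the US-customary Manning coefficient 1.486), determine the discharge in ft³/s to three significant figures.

241 ft³/s

A = (b + z·y)·y = (9.47 + 1.7×4.35)×4.35 = 73.36 ft²
P = b + 2y√(1+z²) = 9.47 + 2×4.35×√(1+1.7²) = 26.63 ft
R = A/P = 73.36/26.63 = 2.755 ft
Q = (1.486/n)·A·R^(2/3)·S^(1/2) = (1.486/0.032) × 73.36 × 2.755^(2/3) × 0.0013^(1/2) = 241.4 ft³/s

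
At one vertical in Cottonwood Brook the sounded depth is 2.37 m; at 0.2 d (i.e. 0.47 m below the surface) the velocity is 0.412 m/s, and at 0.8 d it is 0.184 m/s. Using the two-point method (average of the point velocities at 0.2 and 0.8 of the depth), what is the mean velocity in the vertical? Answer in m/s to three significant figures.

0.298 m/s

v̄ = (0.412 + 0.184) / 2 = 0.2980 m/s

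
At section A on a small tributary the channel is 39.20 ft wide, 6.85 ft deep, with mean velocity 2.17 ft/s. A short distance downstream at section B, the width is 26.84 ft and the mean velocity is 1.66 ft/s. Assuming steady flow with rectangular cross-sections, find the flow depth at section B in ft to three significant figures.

13.1 ft

Q = A₁V₁ = (39.20×6.85) × 2.17 = 582.7 ft³/s
d₂ = Q/(b₂ V₂) = 582.7/(26.84×1.66) = 13.08 ft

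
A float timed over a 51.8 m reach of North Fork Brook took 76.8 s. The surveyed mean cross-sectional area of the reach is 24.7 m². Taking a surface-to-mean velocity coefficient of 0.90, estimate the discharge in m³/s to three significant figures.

v_surface = L / t̄ = 51.8 / 76.8 = 0.6745 m/s
v_mean = 0.90 × 0.6745 = 0.6070 m/s
Q = A × v_mean = 24.7 × 0.6070 = 14.99 m³/s

15.0 m³/s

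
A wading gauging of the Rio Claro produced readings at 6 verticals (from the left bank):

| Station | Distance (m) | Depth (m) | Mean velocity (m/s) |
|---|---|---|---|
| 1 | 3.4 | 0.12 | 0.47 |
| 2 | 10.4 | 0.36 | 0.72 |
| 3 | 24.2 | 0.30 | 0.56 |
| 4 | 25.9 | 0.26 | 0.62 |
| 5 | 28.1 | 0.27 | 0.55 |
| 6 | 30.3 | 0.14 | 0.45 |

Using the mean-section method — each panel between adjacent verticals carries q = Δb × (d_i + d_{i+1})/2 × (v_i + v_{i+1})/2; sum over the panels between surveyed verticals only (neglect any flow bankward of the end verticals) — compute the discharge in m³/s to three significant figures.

Panel 1-2: Δb = 7 m, d̄ = (0.12+0.36)/2 = 0.24, v̄ = (0.47+0.72)/2 = 0.595 → q = 7×0.24×0.595 = 0.9996 m³/s
Panel 2-3: Δb = 13.8 m, d̄ = (0.36+0.30)/2 = 0.33, v̄ = (0.72+0.56)/2 = 0.64 → q = 13.8×0.33×0.64 = 2.915 m³/s
Panel 3-4: Δb = 1.7 m, d̄ = (0.30+0.26)/2 = 0.28, v̄ = (0.56+0.62)/2 = 0.59 → q = 1.7×0.28×0.59 = 0.2808 m³/s
Panel 4-5: Δb = 2.2 m, d̄ = (0.26+0.27)/2 = 0.265, v̄ = (0.62+0.55)/2 = 0.585 → q = 2.2×0.265×0.585 = 0.3411 m³/s
Panel 5-6: Δb = 2.2 m, d̄ = (0.27+0.14)/2 = 0.205, v̄ = (0.55+0.45)/2 = 0.5 → q = 2.2×0.205×0.5 = 0.2255 m³/s
Q = Σ q = 4.762 m³/s

4.76 m³/s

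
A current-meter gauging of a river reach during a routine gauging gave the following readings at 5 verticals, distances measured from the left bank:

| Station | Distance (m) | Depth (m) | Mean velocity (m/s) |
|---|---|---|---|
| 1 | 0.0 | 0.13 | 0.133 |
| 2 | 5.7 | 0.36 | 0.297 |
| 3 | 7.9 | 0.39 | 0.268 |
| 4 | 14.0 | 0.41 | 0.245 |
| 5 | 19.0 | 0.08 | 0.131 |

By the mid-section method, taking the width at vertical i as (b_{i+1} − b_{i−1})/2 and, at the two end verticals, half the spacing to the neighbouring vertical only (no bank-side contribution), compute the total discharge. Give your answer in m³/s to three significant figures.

1.49 m³/s

w_1 = (5.7 − 0.0)/2 = 2.85 m; q_1 = 0.133 × 0.13 × 2.85 = 0.04928 m³/s
w_2 = (7.9 − 0.0)/2 = 3.95 m; q_2 = 0.297 × 0.36 × 3.95 = 0.4223 m³/s
w_3 = (14.0 − 5.7)/2 = 4.15 m; q_3 = 0.268 × 0.39 × 4.15 = 0.4338 m³/s
w_4 = (19.0 − 7.9)/2 = 5.55 m; q_4 = 0.245 × 0.41 × 5.55 = 0.5575 m³/s
w_5 = (19.0 − 14.0)/2 = 2.5 m; q_5 = 0.131 × 0.08 × 2.5 = 0.02620 m³/s
Q = Σ qᵢ = 1.489 m³/s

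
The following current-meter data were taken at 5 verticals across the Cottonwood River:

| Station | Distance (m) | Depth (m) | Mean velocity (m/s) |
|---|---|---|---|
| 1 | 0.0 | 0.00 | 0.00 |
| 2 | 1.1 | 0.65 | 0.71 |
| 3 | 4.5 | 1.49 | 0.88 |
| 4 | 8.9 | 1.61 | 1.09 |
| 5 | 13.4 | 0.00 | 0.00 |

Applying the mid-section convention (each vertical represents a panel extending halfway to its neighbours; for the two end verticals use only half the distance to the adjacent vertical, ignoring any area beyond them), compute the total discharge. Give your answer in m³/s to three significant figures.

14.0 m³/s

w_2 = (4.5 − 0.0)/2 = 2.25 m; q_2 = 0.71 × 0.65 × 2.25 = 1.038 m³/s
w_3 = (8.9 − 1.1)/2 = 3.9 m; q_3 = 0.88 × 1.49 × 3.9 = 5.114 m³/s
w_4 = (13.4 − 4.5)/2 = 4.45 m; q_4 = 1.09 × 1.61 × 4.45 = 7.809 m³/s
Stations 1, 5 contribute zero (depth or velocity is 0).
Q = Σ qᵢ = 13.96 m³/s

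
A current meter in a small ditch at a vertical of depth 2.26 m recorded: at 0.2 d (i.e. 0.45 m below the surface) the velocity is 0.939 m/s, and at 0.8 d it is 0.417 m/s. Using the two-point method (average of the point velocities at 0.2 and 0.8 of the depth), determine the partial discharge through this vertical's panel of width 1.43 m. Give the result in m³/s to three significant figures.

v̄ = (0.939 + 0.417) / 2 = 0.6780 m/s
q = v̄ × d × w = 0.6780 × 2.26 × 1.43 = 2.191 m³/s

2.19 m³/s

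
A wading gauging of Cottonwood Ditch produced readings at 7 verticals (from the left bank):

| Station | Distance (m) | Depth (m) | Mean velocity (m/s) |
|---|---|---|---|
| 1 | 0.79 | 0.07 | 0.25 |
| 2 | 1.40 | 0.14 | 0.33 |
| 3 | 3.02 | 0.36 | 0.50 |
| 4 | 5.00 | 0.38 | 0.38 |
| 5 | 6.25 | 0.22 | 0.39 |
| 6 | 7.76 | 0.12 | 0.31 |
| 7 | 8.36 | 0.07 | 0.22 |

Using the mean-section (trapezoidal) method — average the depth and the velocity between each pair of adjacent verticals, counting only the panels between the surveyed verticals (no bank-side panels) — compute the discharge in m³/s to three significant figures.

Panel 1-2: Δb = 0.61 m, d̄ = (0.07+0.14)/2 = 0.105, v̄ = (0.25+0.33)/2 = 0.29 → q = 0.61×0.105×0.29 = 0.01857 m³/s
Panel 2-3: Δb = 1.62 m, d̄ = (0.14+0.36)/2 = 0.25, v̄ = (0.33+0.50)/2 = 0.415 → q = 1.62×0.25×0.415 = 0.1681 m³/s
Panel 3-4: Δb = 1.98 m, d̄ = (0.36+0.38)/2 = 0.37, v̄ = (0.50+0.38)/2 = 0.44 → q = 1.98×0.37×0.44 = 0.3223 m³/s
Panel 4-5: Δb = 1.25 m, d̄ = (0.38+0.22)/2 = 0.3, v̄ = (0.38+0.39)/2 = 0.385 → q = 1.25×0.3×0.385 = 0.1444 m³/s
Panel 5-6: Δb = 1.51 m, d̄ = (0.22+0.12)/2 = 0.17, v̄ = (0.39+0.31)/2 = 0.35 → q = 1.51×0.17×0.35 = 0.08985 m³/s
Panel 6-7: Δb = 0.6 m, d̄ = (0.12+0.07)/2 = 0.095, v̄ = (0.31+0.22)/2 = 0.265 → q = 0.6×0.095×0.265 = 0.01511 m³/s
Q = Σ q = 0.7583 m³/s

0.758 m³/s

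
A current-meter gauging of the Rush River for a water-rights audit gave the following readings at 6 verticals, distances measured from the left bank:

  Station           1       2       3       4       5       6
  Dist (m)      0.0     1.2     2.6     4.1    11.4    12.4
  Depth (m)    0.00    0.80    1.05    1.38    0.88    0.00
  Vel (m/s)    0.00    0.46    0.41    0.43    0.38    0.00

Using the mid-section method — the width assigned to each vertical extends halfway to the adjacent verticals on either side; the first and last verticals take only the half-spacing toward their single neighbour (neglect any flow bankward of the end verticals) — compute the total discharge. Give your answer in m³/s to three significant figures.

w_2 = (2.6 − 0.0)/2 = 1.3 m; q_2 = 0.46 × 0.80 × 1.3 = 0.4784 m³/s
w_3 = (4.1 − 1.2)/2 = 1.45 m; q_3 = 0.41 × 1.05 × 1.45 = 0.6242 m³/s
w_4 = (11.4 − 2.6)/2 = 4.4 m; q_4 = 0.43 × 1.38 × 4.4 = 2.611 m³/s
w_5 = (12.4 − 4.1)/2 = 4.15 m; q_5 = 0.38 × 0.88 × 4.15 = 1.388 m³/s
Stations 1, 6 contribute zero (depth or velocity is 0).
Q = Σ qᵢ = 5.101 m³/s

5.10 m³/s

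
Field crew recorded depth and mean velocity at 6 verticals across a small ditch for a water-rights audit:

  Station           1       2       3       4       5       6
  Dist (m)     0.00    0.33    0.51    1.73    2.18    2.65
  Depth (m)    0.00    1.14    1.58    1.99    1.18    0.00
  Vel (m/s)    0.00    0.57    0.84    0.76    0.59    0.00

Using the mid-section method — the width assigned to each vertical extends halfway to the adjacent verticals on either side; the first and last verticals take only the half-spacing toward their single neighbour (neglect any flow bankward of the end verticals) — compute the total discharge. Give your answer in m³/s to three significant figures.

2.68 m³/s

w_2 = (0.51 − 0.00)/2 = 0.255 m; q_2 = 0.57 × 1.14 × 0.255 = 0.1657 m³/s
w_3 = (1.73 − 0.33)/2 = 0.7 m; q_3 = 0.84 × 1.58 × 0.7 = 0.9290 m³/s
w_4 = (2.18 − 0.51)/2 = 0.835 m; q_4 = 0.76 × 1.99 × 0.835 = 1.263 m³/s
w_5 = (2.65 − 1.73)/2 = 0.46 m; q_5 = 0.59 × 1.18 × 0.46 = 0.3203 m³/s
Stations 1, 6 contribute zero (depth or velocity is 0).
Q = Σ qᵢ = 2.678 m³/s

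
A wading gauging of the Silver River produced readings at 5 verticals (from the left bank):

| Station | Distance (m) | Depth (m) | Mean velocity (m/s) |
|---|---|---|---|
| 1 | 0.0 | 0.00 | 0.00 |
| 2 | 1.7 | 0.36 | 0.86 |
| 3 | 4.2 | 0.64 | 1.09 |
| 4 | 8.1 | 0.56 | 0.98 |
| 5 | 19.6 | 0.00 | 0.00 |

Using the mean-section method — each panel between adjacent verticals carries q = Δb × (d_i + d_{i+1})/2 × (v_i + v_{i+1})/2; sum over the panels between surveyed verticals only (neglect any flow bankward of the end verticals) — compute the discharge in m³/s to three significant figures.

Panel 1-2: Δb = 1.7 m, d̄ = (0.00+0.36)/2 = 0.18, v̄ = (0.00+0.86)/2 = 0.43 → q = 1.7×0.18×0.43 = 0.1316 m³/s
Panel 2-3: Δb = 2.5 m, d̄ = (0.36+0.64)/2 = 0.5, v̄ = (0.86+1.09)/2 = 0.975 → q = 2.5×0.5×0.975 = 1.219 m³/s
Panel 3-4: Δb = 3.9 m, d̄ = (0.64+0.56)/2 = 0.6, v̄ = (1.09+0.98)/2 = 1.035 → q = 3.9×0.6×1.035 = 2.422 m³/s
Panel 4-5: Δb = 11.5 m, d̄ = (0.56+0.00)/2 = 0.28, v̄ = (0.98+0.00)/2 = 0.49 → q = 11.5×0.28×0.49 = 1.578 m³/s
Q = Σ q = 5.350 m³/s

5.35 m³/s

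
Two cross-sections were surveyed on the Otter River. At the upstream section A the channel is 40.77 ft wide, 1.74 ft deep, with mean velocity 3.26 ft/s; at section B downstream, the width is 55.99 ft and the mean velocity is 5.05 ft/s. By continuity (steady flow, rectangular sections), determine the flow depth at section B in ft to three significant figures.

Q = A₁V₁ = (40.77×1.74) × 3.26 = 231.3 ft³/s
d₂ = Q/(b₂ V₂) = 231.3/(55.99×5.05) = 0.8179 ft

0.818 ft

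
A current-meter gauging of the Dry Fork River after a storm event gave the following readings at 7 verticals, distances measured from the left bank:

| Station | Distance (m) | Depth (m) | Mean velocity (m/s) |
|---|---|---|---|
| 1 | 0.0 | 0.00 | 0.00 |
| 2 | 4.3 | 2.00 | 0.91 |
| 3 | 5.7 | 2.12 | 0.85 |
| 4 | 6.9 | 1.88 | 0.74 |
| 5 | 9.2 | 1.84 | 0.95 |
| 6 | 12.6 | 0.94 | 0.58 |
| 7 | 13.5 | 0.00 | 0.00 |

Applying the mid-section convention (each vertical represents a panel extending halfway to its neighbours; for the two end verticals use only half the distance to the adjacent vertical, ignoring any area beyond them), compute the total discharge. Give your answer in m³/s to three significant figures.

16.1 m³/s

w_2 = (5.7 − 0.0)/2 = 2.85 m; q_2 = 0.91 × 2.00 × 2.85 = 5.187 m³/s
w_3 = (6.9 − 4.3)/2 = 1.3 m; q_3 = 0.85 × 2.12 × 1.3 = 2.343 m³/s
w_4 = (9.2 − 5.7)/2 = 1.75 m; q_4 = 0.74 × 1.88 × 1.75 = 2.435 m³/s
w_5 = (12.6 − 6.9)/2 = 2.85 m; q_5 = 0.95 × 1.84 × 2.85 = 4.982 m³/s
w_6 = (13.5 − 9.2)/2 = 2.15 m; q_6 = 0.58 × 0.94 × 2.15 = 1.172 m³/s
Stations 1, 7 contribute zero (depth or velocity is 0).
Q = Σ qᵢ = 16.12 m³/s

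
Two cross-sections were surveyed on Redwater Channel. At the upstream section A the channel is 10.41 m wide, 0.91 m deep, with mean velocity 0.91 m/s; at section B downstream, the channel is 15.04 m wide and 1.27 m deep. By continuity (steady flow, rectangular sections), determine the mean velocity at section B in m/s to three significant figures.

0.451 m/s

Q = A₁V₁ = (10.41×0.91) × 0.91 = 8.621 m³/s
A₂ = 15.04 × 1.27 = 19.10 m²
V₂ = Q/A₂ = 8.621/19.10 = 0.4513 m/s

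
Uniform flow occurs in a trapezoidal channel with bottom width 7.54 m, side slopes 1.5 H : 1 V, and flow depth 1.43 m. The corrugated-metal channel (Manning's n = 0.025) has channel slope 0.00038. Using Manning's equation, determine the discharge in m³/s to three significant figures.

11.4 m³/s

A = (b + z·y)·y = (7.54 + 1.5×1.43)×1.43 = 13.85 m²
P = b + 2y√(1+z²) = 7.54 + 2×1.43×√(1+1.5²) = 12.70 m
R = A/P = 13.85/12.70 = 1.091 m
Q = (1/n)·A·R^(2/3)·S^(1/2) = (1/0.025) × 13.85 × 1.091^(2/3) × 0.00038^(1/2) = 11.44 m³/s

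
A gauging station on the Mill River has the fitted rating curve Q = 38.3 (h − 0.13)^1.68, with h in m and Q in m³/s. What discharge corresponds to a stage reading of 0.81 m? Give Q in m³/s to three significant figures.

Q = 38.3 × (0.81 − 0.13)^1.68 = 38.3 × 0.68^1.68 = 20.04 m³/s

20.0 m³/s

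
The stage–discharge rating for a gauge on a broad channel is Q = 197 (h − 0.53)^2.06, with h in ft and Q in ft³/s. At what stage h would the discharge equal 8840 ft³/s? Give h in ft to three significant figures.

6.87 ft

h − h₀ = (Q/C)^(1/b) = (8840/197)^(1/2.06) = 6.338 ft
h = 0.53 + 6.338 = 6.868 ft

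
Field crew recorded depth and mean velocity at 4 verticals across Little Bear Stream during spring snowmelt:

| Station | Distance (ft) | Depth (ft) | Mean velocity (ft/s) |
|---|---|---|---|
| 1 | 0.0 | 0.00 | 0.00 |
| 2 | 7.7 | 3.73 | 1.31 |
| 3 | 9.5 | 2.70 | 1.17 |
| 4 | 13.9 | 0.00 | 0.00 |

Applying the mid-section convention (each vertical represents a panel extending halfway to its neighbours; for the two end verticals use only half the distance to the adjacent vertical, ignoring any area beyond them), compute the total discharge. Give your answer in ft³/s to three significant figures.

w_2 = (9.5 − 0.0)/2 = 4.75 ft; q_2 = 1.31 × 3.73 × 4.75 = 23.21 ft³/s
w_3 = (13.9 − 7.7)/2 = 3.1 ft; q_3 = 1.17 × 2.70 × 3.1 = 9.793 ft³/s
Stations 1, 4 contribute zero (depth or velocity is 0).
Q = Σ qᵢ = 33.00 ft³/s

33.0 ft³/s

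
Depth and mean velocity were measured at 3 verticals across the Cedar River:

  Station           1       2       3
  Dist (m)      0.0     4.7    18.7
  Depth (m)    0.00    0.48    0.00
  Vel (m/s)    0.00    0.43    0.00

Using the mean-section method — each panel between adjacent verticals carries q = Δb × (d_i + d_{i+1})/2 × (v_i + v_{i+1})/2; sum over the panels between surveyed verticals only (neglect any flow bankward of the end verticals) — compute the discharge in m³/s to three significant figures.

0.965 m³/s

Panel 1-2: Δb = 4.7 m, d̄ = (0.00+0.48)/2 = 0.24, v̄ = (0.00+0.43)/2 = 0.215 → q = 4.7×0.24×0.215 = 0.2425 m³/s
Panel 2-3: Δb = 14 m, d̄ = (0.48+0.00)/2 = 0.24, v̄ = (0.43+0.00)/2 = 0.215 → q = 14×0.24×0.215 = 0.7224 m³/s
Q = Σ q = 0.9649 m³/s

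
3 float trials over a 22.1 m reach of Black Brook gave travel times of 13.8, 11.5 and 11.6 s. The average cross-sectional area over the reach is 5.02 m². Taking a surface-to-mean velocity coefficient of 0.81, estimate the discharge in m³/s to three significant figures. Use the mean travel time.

t̄ = (13.8 + 11.5 + 11.6) / 3 = 12.3 s
v_surface = L / t̄ = 22.1 / 12.3 = 1.797 m/s
v_mean = 0.81 × 1.797 = 1.455 m/s
Q = A × v_mean = 5.02 × 1.455 = 7.306 m³/s

7.31 m³/s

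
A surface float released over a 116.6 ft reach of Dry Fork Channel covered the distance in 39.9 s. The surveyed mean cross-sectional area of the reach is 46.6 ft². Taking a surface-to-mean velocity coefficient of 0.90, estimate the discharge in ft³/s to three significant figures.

v_surface = L / t̄ = 116.6 / 39.9 = 2.922 ft/s
v_mean = 0.90 × 2.922 = 2.630 ft/s
Q = A × v_mean = 46.6 × 2.630 = 122.6 ft³/s

123 ft³/s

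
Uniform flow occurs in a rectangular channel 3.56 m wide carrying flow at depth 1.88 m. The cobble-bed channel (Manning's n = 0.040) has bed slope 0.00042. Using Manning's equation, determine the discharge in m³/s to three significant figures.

3.23 m³/s

A = b·y = 3.56 × 1.88 = 6.693 m²
P = b + 2y = 3.56 + 2×1.88 = 7.320 m
R = A/P = 6.693/7.320 = 0.9143 m
Q = (1/n)·A·R^(2/3)·S^(1/2) = (1/0.040) × 6.693 × 0.9143^(2/3) × 0.00042^(1/2) = 3.230 m³/s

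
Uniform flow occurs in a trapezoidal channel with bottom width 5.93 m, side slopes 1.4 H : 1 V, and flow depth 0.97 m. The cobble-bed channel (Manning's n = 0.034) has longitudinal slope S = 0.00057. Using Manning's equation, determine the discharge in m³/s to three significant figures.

A = (b + z·y)·y = (5.93 + 1.4×0.97)×0.97 = 7.069 m²
P = b + 2y√(1+z²) = 5.93 + 2×0.97×√(1+1.4²) = 9.268 m
R = A/P = 7.069/9.268 = 0.7628 m
Q = (1/n)·A·R^(2/3)·S^(1/2) = (1/0.034) × 7.069 × 0.7628^(2/3) × 0.00057^(1/2) = 4.144 m³/s

4.14 m³/s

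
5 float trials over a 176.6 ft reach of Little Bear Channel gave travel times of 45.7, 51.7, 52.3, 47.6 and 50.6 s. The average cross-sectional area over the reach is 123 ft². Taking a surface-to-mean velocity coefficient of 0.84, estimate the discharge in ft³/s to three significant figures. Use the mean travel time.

t̄ = (45.7 + 51.7 + 52.3 + 47.6 + 50.6) / 5 = 49.58 s
v_surface = L / t̄ = 176.6 / 49.58 = 3.562 ft/s
v_mean = 0.84 × 3.562 = 2.992 ft/s
Q = A × v_mean = 123 × 2.992 = 368.0 ft³/s

368 ft³/s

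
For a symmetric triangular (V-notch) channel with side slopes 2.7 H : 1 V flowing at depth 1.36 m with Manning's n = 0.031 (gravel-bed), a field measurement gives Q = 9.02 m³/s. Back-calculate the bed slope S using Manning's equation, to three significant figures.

A = z·y² = 2.7×1.36² = 4.994 m²
P = 2y√(1+z²) = 2×1.36×√(1+2.7²) = 7.832 m
R = A/P = 4.994/7.832 = 0.6377 m
S = (Q·n / (1·A·R^(2/3)))² = (9.02×0.031 / (1×4.994×0.7408))² = 0.005712

0.00571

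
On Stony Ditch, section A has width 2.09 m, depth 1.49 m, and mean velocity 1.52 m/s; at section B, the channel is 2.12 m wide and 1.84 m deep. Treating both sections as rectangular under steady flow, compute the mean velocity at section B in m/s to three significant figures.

Q = A₁V₁ = (2.09×1.49) × 1.52 = 4.733 m³/s
A₂ = 2.12 × 1.84 = 3.901 m²
V₂ = Q/A₂ = 4.733/3.901 = 1.213 m/s

1.21 m/s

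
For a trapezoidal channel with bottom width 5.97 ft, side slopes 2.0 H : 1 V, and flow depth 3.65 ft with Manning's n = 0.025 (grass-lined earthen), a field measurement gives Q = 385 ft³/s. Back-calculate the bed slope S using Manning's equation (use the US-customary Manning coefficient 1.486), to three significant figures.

A = (b + z·y)·y = (5.97 + 2.0×3.65)×3.65 = 48.44 ft²
P = b + 2y√(1+z²) = 5.97 + 2×3.65×√(1+2.0²) = 22.29 ft
R = A/P = 48.44/22.29 = 2.173 ft
S = (Q·n / (1.486·A·R^(2/3)))² = (385×0.025 / (1.486×48.44×1.677))² = 0.006355

0.00636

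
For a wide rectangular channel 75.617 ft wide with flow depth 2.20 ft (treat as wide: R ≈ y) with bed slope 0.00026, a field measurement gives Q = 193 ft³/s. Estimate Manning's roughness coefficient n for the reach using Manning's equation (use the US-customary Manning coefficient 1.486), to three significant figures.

0.0349

A = b·y = 75.617 × 2.20 = 166.4 ft²
Wide channel: R ≈ y = 2.20 ft
n = (1.486/Q)·A·R^(2/3)·S^(1/2) = (1.486/193) × 166.4 × 1.692 × 0.01612 = 0.03494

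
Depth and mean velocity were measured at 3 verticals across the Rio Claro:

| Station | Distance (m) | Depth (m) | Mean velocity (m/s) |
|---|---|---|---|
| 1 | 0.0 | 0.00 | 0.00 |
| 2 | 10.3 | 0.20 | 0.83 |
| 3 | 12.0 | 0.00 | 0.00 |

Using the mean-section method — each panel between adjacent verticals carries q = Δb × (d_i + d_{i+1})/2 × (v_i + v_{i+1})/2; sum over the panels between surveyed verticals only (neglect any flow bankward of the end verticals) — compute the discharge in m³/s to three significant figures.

Panel 1-2: Δb = 10.3 m, d̄ = (0.00+0.20)/2 = 0.1, v̄ = (0.00+0.83)/2 = 0.415 → q = 10.3×0.1×0.415 = 0.4275 m³/s
Panel 2-3: Δb = 1.7 m, d̄ = (0.20+0.00)/2 = 0.1, v̄ = (0.83+0.00)/2 = 0.415 → q = 1.7×0.1×0.415 = 0.07055 m³/s
Q = Σ q = 0.4980 m³/s

0.498 m³/s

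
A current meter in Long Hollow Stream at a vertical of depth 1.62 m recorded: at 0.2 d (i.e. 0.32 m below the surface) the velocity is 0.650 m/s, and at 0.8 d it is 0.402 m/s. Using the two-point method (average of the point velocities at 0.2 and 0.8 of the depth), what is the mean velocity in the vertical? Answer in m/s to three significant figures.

0.526 m/s

v̄ = (0.650 + 0.402) / 2 = 0.5260 m/s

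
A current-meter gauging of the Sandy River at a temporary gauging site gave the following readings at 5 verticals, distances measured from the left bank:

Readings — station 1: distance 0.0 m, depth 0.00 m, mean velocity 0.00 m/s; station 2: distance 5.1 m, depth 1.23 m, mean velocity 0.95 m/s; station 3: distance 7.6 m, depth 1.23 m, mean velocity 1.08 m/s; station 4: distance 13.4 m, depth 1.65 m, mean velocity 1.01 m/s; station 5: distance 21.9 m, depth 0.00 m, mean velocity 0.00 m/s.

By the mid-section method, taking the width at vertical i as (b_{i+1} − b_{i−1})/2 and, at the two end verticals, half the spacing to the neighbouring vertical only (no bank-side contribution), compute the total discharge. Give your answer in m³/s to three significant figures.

21.9 m³/s

w_2 = (7.6 − 0.0)/2 = 3.8 m; q_2 = 0.95 × 1.23 × 3.8 = 4.440 m³/s
w_3 = (13.4 − 5.1)/2 = 4.15 m; q_3 = 1.08 × 1.23 × 4.15 = 5.513 m³/s
w_4 = (21.9 − 7.6)/2 = 7.15 m; q_4 = 1.01 × 1.65 × 7.15 = 11.92 m³/s
Stations 1, 5 contribute zero (depth or velocity is 0).
Q = Σ qᵢ = 21.87 m³/s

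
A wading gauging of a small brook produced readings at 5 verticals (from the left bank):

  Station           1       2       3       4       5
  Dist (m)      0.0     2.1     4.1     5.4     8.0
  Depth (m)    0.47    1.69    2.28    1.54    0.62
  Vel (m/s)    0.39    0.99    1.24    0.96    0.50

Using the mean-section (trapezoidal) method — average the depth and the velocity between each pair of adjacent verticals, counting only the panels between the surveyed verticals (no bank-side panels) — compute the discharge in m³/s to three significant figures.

Panel 1-2: Δb = 2.1 m, d̄ = (0.47+1.69)/2 = 1.08, v̄ = (0.39+0.99)/2 = 0.69 → q = 2.1×1.08×0.69 = 1.565 m³/s
Panel 2-3: Δb = 2 m, d̄ = (1.69+2.28)/2 = 1.985, v̄ = (0.99+1.24)/2 = 1.115 → q = 2×1.985×1.115 = 4.427 m³/s
Panel 3-4: Δb = 1.3 m, d̄ = (2.28+1.54)/2 = 1.91, v̄ = (1.24+0.96)/2 = 1.1 → q = 1.3×1.91×1.1 = 2.731 m³/s
Panel 4-5: Δb = 2.6 m, d̄ = (1.54+0.62)/2 = 1.08, v̄ = (0.96+0.50)/2 = 0.73 → q = 2.6×1.08×0.73 = 2.050 m³/s
Q = Σ q = 10.77 m³/s

10.8 m³/s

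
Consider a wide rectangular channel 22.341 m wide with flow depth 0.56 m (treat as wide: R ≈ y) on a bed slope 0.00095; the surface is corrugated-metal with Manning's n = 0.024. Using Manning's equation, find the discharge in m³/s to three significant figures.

10.9 m³/s

A = b·y = 22.341 × 0.56 = 12.51 m²
Wide channel: R ≈ y = 0.56 m
Q = (1/n)·A·R^(2/3)·S^(1/2) = (1/0.024) × 12.51 × 0.5600^(2/3) × 0.00095^(1/2) = 10.92 m³/s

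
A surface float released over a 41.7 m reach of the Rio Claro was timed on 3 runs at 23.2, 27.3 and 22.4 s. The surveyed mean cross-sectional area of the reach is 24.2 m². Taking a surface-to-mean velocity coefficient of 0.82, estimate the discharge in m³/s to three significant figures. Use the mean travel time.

t̄ = (23.2 + 27.3 + 22.4) / 3 = 24.3 s
v_surface = L / t̄ = 41.7 / 24.3 = 1.716 m/s
v_mean = 0.82 × 1.716 = 1.407 m/s
Q = A × v_mean = 24.2 × 1.407 = 34.05 m³/s

34.1 m³/s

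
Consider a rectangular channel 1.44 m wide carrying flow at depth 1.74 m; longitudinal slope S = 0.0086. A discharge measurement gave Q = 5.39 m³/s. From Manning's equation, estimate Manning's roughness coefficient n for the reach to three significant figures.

A = b·y = 1.44 × 1.74 = 2.506 m²
P = b + 2y = 1.44 + 2×1.74 = 4.920 m
R = A/P = 2.506/4.920 = 0.5093 m
n = (1/Q)·A·R^(2/3)·S^(1/2) = (1/5.39) × 2.506 × 0.6377 × 0.09274 = 0.02749

0.0275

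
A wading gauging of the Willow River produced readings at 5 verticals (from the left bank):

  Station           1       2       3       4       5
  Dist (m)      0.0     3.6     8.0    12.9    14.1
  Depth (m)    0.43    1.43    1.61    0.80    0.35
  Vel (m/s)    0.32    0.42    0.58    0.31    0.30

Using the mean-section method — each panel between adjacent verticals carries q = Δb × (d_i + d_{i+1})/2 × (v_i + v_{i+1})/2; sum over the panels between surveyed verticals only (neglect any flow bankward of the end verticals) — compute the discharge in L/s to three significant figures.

Panel 1-2: Δb = 3.6 m, d̄ = (0.43+1.43)/2 = 0.93, v̄ = (0.32+0.42)/2 = 0.37 → q = 3.6×0.93×0.37 = 1.239 m³/s
Panel 2-3: Δb = 4.4 m, d̄ = (1.43+1.61)/2 = 1.52, v̄ = (0.42+0.58)/2 = 0.5 → q = 4.4×1.52×0.5 = 3.344 m³/s
Panel 3-4: Δb = 4.9 m, d̄ = (1.61+0.80)/2 = 1.205, v̄ = (0.58+0.31)/2 = 0.445 → q = 4.9×1.205×0.445 = 2.628 m³/s
Panel 4-5: Δb = 1.2 m, d̄ = (0.80+0.35)/2 = 0.575, v̄ = (0.31+0.30)/2 = 0.305 → q = 1.2×0.575×0.305 = 0.2105 m³/s
Q = Σ q = 7.421 m³/s
= 7.421 × 1000 = 7421 L/s

7420 L/s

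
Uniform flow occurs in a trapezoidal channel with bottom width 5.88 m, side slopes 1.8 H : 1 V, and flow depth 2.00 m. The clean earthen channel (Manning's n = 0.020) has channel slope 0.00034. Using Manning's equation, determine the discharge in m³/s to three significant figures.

A = (b + z·y)·y = (5.88 + 1.8×2.00)×2.00 = 18.96 m²
P = b + 2y√(1+z²) = 5.88 + 2×2.00×√(1+1.8²) = 14.12 m
R = A/P = 18.96/14.12 = 1.343 m
Q = (1/n)·A·R^(2/3)·S^(1/2) = (1/0.020) × 18.96 × 1.343^(2/3) × 0.00034^(1/2) = 21.28 m³/s

21.3 m³/s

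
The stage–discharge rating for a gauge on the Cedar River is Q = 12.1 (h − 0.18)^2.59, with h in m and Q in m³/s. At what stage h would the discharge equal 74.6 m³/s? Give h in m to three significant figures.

h − h₀ = (Q/C)^(1/b) = (74.6/12.1)^(1/2.59) = 2.018 m
h = 0.18 + 2.018 = 2.198 m

2.20 m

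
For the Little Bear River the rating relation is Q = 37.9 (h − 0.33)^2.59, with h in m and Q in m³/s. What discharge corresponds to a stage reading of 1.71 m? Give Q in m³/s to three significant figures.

87.3 m³/s

Q = 37.9 × (1.71 − 0.33)^2.59 = 37.9 × 1.38^2.59 = 87.28 m³/s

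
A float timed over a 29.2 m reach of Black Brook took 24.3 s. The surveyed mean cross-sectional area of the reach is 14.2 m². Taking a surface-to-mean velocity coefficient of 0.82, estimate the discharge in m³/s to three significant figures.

v_surface = L / t̄ = 29.2 / 24.3 = 1.202 m/s
v_mean = 0.82 × 1.202 = 0.9853 m/s
Q = A × v_mean = 14.2 × 0.9853 = 13.99 m³/s

14.0 m³/s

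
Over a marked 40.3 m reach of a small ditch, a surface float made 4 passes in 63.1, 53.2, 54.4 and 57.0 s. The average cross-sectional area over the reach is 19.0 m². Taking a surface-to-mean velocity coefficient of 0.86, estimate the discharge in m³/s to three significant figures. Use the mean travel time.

11.6 m³/s

t̄ = (63.1 + 53.2 + 54.4 + 57.0) / 4 = 56.925 s
v_surface = L / t̄ = 40.3 / 56.925 = 0.7079 m/s
v_mean = 0.86 × 0.7079 = 0.6088 m/s
Q = A × v_mean = 19.0 × 0.6088 = 11.57 m³/s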